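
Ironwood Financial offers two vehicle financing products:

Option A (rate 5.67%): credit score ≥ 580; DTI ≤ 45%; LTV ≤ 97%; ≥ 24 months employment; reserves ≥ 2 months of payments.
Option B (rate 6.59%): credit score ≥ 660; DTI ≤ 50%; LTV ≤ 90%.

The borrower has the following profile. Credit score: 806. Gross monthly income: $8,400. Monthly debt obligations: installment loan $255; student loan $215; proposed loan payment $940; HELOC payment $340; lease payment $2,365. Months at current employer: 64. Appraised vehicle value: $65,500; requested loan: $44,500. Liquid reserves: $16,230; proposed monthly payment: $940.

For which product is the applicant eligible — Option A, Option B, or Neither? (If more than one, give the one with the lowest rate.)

Option B

Total debts = (255 + 215 + 940 + 340 + 2,365) = 4,115; DTI = 4,115/8,400 = 49%.
LTV = 44,500/65,500 = 67.9%.
Reserves = 16,230/940 = 17.3 months.
Option A: score 806 ≥ 580; DTI 49% > 45%; LTV 67.9% ≤ 97%; employment 64 ≥ 24 mo; reserves 17.3 ≥ 2 mo → does not qualify.
Option B: score 806 ≥ 660; DTI 49% ≤ 50%; LTV 67.9% ≤ 90% → qualifies.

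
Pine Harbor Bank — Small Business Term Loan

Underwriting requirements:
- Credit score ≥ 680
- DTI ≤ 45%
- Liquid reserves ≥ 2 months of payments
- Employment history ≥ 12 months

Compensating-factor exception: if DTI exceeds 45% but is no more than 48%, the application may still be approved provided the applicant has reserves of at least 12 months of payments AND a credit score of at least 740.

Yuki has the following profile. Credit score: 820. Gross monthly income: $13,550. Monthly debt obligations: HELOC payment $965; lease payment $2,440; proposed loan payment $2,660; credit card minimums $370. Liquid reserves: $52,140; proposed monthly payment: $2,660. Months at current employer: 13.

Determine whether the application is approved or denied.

Credit score 820 ≥ 680 (meets base)
Total debts = (965 + 2,440 + 2,660 + 370) = 6,435. DTI = 6,435/13,550 = 47.5% > 45% — standard DTI limit exceeded.
Reserves = 52,140/2,660 = 19.6 months ≥ 2
Employment 13 ≥ 12 months
DTI 47.5% is within the 45%–48% exception band; checking compensating factors.
Reserves 19.6 ≥ 12 months; credit score 820 ≥ 740.
Both override conditions satisfied; DTI exception granted.

Approved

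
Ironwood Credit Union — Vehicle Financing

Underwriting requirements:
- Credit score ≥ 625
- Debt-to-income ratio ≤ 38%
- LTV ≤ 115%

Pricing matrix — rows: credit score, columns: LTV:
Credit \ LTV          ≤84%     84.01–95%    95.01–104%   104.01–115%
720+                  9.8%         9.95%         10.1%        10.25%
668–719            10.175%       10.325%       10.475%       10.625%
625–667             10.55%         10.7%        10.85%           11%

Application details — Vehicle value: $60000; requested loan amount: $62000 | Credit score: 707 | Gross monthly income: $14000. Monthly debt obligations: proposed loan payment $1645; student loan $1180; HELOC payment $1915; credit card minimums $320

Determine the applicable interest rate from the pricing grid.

10.475%

Credit score 707 ≥ 625; Total monthly debts = (1,645 + 1,180 + 1,915 + 320) = 5,060. Debt-to-income = 5,060/14,000 = 36.1% — meets 38% limit
Loan-to-value = 62,000/60,000 = 103.3% — pass (115% max)
Row: 707 falls in 668–719. Column: 103.3% falls in 95.01–104%. Rate = 10.475%.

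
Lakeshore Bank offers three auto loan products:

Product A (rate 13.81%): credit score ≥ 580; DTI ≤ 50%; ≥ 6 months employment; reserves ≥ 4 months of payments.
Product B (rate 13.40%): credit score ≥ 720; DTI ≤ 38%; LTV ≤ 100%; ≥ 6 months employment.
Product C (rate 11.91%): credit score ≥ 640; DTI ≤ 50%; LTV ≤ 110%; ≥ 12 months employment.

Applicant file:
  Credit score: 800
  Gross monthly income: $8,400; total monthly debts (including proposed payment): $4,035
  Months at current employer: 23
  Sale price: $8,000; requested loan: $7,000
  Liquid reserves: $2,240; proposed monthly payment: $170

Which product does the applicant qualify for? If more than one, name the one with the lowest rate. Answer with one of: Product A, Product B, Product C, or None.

DTI = 4,035/8,400 = 48%.
LTV = 7,000/8,000 = 87.5%.
Reserves = 2,240/170 = 13.2 months.
Product A: score 800 ≥ 580; DTI 48% ≤ 50%; employment 23 ≥ 6 mo; reserves 13.2 ≥ 4 mo → qualifies.
Product B: score 800 ≥ 720; DTI 48% > 38%; LTV 87.5% ≤ 100%; employment 23 ≥ 6 mo → does not qualify.
Product C: score 800 ≥ 640; DTI 48% ≤ 50%; LTV 87.5% ≤ 110%; employment 23 ≥ 12 mo → qualifies.
Qualifying: Product A, Product C. Lowest rate is 11.91% → Product C.

Product C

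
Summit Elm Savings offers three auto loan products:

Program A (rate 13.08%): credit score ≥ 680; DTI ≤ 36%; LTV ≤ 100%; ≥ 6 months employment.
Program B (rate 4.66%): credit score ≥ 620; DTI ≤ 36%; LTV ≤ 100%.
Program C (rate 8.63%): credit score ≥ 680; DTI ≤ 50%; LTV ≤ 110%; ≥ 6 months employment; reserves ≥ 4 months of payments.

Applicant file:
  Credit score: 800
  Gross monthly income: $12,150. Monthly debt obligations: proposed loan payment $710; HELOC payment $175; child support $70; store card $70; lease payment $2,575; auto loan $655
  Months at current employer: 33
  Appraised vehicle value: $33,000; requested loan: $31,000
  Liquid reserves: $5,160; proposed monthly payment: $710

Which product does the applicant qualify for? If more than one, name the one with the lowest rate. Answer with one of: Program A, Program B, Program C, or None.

Program B

Total debts = (710 + 175 + 70 + 70 + 2,575 + 655) = 4,255; DTI = 4,255/12,150 = 35%.
LTV = 31,000/33,000 = 93.9%.
Reserves = 5,160/710 = 7.3 months.
Program A: score 800 ≥ 680; DTI 35% ≤ 36%; LTV 93.9% ≤ 100%; employment 33 ≥ 6 mo → qualifies.
Program B: score 800 ≥ 620; DTI 35% ≤ 36%; LTV 93.9% ≤ 100% → qualifies.
Program C: score 800 ≥ 680; DTI 35% ≤ 50%; LTV 93.9% ≤ 110%; employment 33 ≥ 6 mo; reserves 7.3 ≥ 4 mo → qualifies.
Qualifying: Program A, Program B, Program C. Lowest rate is 4.66% → Program B.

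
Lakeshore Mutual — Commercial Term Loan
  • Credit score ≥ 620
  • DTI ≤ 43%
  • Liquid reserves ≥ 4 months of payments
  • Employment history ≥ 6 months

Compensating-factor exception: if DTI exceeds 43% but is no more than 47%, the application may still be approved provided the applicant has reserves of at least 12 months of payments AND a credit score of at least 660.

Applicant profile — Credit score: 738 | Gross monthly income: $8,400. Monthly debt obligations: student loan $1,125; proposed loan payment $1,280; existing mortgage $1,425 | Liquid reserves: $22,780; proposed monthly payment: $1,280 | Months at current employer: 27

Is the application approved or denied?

Credit score 738 ≥ 620 (meets base)
Total debts = (1,125 + 1,280 + 1,425) = 3,830. DTI = 3,830/8,400 = 45.6% > 43% — standard DTI limit exceeded.
Reserves: 22,780 ÷ 1,280 = 17.8 months (meets 4-month minimum)
Employment 27 ≥ 6 months
DTI 45.6% is within the 43%–47% exception band; checking compensating factors.
Reserves 17.8 ≥ 12 months; credit score 738 ≥ 660.
Both override conditions satisfied; DTI exception granted.

Approved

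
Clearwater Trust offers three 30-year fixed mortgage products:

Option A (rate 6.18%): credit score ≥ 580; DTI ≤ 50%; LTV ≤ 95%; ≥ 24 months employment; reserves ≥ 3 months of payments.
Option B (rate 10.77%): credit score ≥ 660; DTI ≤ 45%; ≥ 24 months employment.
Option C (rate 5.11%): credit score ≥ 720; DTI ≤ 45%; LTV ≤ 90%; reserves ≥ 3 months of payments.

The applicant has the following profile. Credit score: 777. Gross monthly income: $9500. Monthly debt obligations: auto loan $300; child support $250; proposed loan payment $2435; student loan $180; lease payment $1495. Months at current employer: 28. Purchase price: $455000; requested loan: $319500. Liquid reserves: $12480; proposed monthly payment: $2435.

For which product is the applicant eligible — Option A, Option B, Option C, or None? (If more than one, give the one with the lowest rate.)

Total debts = (300 + 250 + 2,435 + 180 + 1,495) = 4,660; DTI = 4,660/9,500 = 49.1%.
LTV = 319,500/455,000 = 70.2%.
Reserves = 12,480/2,435 = 5.1 months.
Option A: score 777 ≥ 580; DTI 49.1% ≤ 50%; LTV 70.2% ≤ 95%; employment 28 ≥ 24 mo; reserves 5.1 ≥ 3 mo → qualifies.
Option B: score 777 ≥ 660; DTI 49.1% > 45%; employment 28 ≥ 24 mo → does not qualify.
Option C: score 777 ≥ 720; DTI 49.1% > 45%; LTV 70.2% ≤ 90%; reserves 5.1 ≥ 3 mo → does not qualify.

Option A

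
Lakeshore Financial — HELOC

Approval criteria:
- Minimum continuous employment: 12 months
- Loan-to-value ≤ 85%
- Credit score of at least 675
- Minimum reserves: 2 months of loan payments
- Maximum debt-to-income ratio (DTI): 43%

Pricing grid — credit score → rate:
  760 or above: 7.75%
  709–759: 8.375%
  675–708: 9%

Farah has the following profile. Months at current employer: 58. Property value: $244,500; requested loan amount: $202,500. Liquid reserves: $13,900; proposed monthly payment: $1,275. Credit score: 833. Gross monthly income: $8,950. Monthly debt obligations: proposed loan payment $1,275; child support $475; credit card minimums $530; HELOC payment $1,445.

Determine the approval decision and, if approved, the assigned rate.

Credit score 833 ≥ 675 (meets minimum)
Employment 58 ≥ 12 months
LTV = 202,500/244,500 = 82.8% ≤ 85%
Total monthly debts = (1,275 + 475 + 530 + 1,445) = 3,725. DTI = 3,725/8,950 = 41.6% ≤ 43%
Reserves: 13,900 ÷ 1,275 = 10.9 months (meets 2-month minimum)
All requirements met. Score 833 falls in the 760 or above tier → 7.75%.

Approved at 7.75%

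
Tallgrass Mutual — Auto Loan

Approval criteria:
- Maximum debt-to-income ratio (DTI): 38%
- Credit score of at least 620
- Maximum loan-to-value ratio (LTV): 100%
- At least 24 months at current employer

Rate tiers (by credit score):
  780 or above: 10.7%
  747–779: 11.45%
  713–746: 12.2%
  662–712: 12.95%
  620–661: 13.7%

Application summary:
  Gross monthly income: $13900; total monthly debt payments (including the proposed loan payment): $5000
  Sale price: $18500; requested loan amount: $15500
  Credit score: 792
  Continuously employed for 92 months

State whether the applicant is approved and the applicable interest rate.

Credit score 792 ≥ 620 (meets minimum)
DTI = 5,000/13,900 = 36% ≤ 38%
LTV = 15,500/18,500 = 83.8% ≤ 100%
Employment 92 ≥ 24 months
All requirements met. Score 792 falls in the 780 or above tier → 10.7%.

Approved at 10.7%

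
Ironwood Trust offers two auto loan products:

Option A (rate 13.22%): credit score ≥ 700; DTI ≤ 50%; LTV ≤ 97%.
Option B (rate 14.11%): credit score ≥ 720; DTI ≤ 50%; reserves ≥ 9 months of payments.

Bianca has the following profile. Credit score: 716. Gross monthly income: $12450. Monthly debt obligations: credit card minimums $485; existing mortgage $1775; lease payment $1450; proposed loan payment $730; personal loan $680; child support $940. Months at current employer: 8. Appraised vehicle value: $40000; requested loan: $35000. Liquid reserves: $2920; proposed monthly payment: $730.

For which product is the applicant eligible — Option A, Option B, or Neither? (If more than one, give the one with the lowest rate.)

Total debts = (485 + 1,775 + 1,450 + 730 + 680 + 940) = 6,060; DTI = 6,060/12,450 = 48.7%.
LTV = 35,000/40,000 = 87.5%.
Reserves = 2,920/730 = 4.0 months.
Option A: score 716 ≥ 700; DTI 48.7% ≤ 50%; LTV 87.5% ≤ 97% → qualifies.
Option B: score 716 < 720; DTI 48.7% ≤ 50%; reserves 4.0 < 9 mo → does not qualify.

Option A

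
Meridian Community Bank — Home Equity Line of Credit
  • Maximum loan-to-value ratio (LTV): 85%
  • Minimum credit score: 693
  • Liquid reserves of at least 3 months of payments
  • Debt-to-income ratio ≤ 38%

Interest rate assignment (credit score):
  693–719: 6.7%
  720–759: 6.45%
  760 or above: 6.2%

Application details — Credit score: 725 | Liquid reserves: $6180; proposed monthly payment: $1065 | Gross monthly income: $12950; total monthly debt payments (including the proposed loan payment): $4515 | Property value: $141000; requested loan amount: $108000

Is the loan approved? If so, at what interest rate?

Credit score 725 ≥ 693 (meets minimum)
Liquid reserves cover 6,180/1,065 = 5.8 months — ≥ 3 required
DTI = 4,515/12,950 = 34.9% ≤ 38%
LTV = 108,000/141,000 = 76.6% ≤ 85%
All requirements met. Score 725 falls in the 720–759 tier → 6.45%.

Approved at 6.45%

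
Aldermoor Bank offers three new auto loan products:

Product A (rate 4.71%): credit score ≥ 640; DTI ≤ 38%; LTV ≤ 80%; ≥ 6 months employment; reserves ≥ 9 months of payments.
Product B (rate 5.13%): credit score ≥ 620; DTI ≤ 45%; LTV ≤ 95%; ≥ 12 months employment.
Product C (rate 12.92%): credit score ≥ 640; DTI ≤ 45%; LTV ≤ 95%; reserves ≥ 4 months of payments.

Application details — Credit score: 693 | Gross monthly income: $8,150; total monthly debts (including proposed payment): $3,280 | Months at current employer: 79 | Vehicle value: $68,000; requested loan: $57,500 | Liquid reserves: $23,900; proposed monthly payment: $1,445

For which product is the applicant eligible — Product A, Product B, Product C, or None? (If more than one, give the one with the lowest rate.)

Product B

DTI = 3,280/8,150 = 40.2%.
LTV = 57,500/68,000 = 84.6%.
Reserves = 23,900/1,445 = 16.5 months.
Product A: score 693 ≥ 640; DTI 40.2% > 38%; LTV 84.6% > 80%; employment 79 ≥ 6 mo; reserves 16.5 ≥ 9 mo → does not qualify.
Product B: score 693 ≥ 620; DTI 40.2% ≤ 45%; LTV 84.6% ≤ 95%; employment 79 ≥ 12 mo → qualifies.
Product C: score 693 ≥ 640; DTI 40.2% ≤ 45%; LTV 84.6% ≤ 95%; reserves 16.5 ≥ 4 mo → qualifies.
Qualifying: Product B, Product C. Lowest rate is 5.13% → Product B.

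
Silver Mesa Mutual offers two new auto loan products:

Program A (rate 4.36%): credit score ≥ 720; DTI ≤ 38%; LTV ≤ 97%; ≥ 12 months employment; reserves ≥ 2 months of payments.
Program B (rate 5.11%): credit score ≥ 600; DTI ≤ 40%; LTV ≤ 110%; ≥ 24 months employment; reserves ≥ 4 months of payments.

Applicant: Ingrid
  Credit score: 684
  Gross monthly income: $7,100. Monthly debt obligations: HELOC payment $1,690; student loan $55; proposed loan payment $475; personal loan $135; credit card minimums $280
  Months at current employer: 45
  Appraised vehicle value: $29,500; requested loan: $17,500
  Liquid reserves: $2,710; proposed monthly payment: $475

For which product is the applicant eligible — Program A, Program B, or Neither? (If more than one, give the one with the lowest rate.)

Program B

Total debts = (1,690 + 55 + 475 + 135 + 280) = 2,635; DTI = 2,635/7,100 = 37.1%.
LTV = 17,500/29,500 = 59.3%.
Reserves = 2,710/475 = 5.7 months.
Program A: score 684 < 720; DTI 37.1% ≤ 38%; LTV 59.3% ≤ 97%; employment 45 ≥ 12 mo; reserves 5.7 ≥ 2 mo → does not qualify.
Program B: score 684 ≥ 600; DTI 37.1% ≤ 40%; LTV 59.3% ≤ 110%; employment 45 ≥ 24 mo; reserves 5.7 ≥ 4 mo → qualifies.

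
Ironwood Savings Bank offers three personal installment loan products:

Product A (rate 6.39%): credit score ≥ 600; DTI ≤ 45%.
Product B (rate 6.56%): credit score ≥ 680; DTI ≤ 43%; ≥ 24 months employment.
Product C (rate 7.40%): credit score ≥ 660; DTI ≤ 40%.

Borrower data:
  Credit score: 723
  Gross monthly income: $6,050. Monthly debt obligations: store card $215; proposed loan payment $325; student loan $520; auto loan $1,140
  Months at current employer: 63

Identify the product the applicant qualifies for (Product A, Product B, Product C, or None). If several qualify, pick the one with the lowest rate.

Product A

Total debts = (215 + 325 + 520 + 1,140) = 2,200; DTI = 2,200/6,050 = 36.4%.
Product A: score 723 ≥ 600; DTI 36.4% ≤ 45% → qualifies.
Product B: score 723 ≥ 680; DTI 36.4% ≤ 43%; employment 63 ≥ 24 mo → qualifies.
Product C: score 723 ≥ 660; DTI 36.4% ≤ 40% → qualifies.
Qualifying: Product A, Product B, Product C. Lowest rate is 6.39% → Product A.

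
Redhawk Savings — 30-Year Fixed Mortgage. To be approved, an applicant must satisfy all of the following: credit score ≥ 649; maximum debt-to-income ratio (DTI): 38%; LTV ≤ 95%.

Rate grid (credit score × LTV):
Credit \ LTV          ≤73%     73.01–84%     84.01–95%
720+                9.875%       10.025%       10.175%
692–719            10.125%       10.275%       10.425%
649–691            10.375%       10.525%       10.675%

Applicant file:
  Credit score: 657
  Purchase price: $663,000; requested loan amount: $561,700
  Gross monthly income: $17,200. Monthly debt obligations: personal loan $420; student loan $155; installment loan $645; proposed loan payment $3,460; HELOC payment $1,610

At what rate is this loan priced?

10.675%

Credit score 657 ≥ 649; Total monthly debts = (420 + 155 + 645 + 3,460 + 1,610) = 6,290. Debt-to-income = 6,290/17,200 = 36.6% — meets 38% limit
Loan-to-value = 561,700/663,000 = 84.7% — pass (95% max)
Score 657 is in the 649–691 band; LTV 84.7% is in the 84.01–95% band → 10.675%.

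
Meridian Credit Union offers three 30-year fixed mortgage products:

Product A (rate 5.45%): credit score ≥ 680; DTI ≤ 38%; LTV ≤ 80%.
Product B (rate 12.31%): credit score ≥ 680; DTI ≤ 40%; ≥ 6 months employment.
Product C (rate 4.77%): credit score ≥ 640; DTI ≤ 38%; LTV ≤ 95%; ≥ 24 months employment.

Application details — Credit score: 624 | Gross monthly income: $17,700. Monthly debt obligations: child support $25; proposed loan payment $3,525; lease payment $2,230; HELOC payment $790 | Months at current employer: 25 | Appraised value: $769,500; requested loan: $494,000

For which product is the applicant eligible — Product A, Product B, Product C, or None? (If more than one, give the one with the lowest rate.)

None

Total debts = (25 + 3,525 + 2,230 + 790) = 6,570; DTI = 6,570/17,700 = 37.1%.
LTV = 494,000/769,500 = 64.2%.
Product A: score 624 < 680; DTI 37.1% ≤ 38%; LTV 64.2% ≤ 80% → does not qualify.
Product B: score 624 < 680; DTI 37.1% ≤ 40%; employment 25 ≥ 6 mo → does not qualify.
Product C: score 624 < 640; DTI 37.1% ≤ 38%; LTV 64.2% ≤ 95%; employment 25 ≥ 24 mo → does not qualify.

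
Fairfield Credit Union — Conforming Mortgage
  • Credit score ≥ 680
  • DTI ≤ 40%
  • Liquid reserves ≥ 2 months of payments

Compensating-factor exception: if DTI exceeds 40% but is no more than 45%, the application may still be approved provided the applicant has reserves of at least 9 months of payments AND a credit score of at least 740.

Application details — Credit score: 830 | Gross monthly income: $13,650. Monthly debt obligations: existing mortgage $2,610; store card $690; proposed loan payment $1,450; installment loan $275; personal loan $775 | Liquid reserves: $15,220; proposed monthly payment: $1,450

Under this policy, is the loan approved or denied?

Approved

Credit score 830 ≥ 680 (meets base)
Total debts = (2,610 + 690 + 1,450 + 275 + 775) = 5,800. DTI = 5,800/13,650 = 42.5% > 40% — standard DTI limit exceeded.
Liquid reserves cover 15,220/1,450 = 10.5 months — ≥ 2 required
42.5% falls in the override range (40%–45%), so the compensating-factor test applies.
Override check — reserves: 10.5 mo (ok); score: 830 (ok).
Both compensating conditions met → exception applies.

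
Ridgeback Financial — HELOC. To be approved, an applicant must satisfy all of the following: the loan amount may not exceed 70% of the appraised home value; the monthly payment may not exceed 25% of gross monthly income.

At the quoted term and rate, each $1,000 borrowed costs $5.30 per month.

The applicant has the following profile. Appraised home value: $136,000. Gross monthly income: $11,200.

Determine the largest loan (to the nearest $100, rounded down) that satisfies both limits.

Payment cap: 25% × $11,200 = $2,800/month.
At $5.30 per $1,000, that supports 2,800/5.30 × 1,000 ≈ $528,301 → $528,300.
LTV cap: 70% × $136,000 = $95,200 → $95,200.
Binding constraint: loan-to-value.

$95,200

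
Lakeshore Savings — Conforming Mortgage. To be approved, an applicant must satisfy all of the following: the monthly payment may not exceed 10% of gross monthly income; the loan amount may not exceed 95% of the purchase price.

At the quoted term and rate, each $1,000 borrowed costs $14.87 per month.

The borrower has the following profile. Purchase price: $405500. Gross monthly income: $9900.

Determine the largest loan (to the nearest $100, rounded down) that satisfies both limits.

Payment cap: 10% × $9,900 = $990/month.
At $14.87 per $1,000, that supports 990/14.87 × 1,000 ≈ $66,577 → $66,500.
LTV cap: 95% × $405,500 = $385,225 → $385,200.
Binding constraint: payment-to-income.

$66,500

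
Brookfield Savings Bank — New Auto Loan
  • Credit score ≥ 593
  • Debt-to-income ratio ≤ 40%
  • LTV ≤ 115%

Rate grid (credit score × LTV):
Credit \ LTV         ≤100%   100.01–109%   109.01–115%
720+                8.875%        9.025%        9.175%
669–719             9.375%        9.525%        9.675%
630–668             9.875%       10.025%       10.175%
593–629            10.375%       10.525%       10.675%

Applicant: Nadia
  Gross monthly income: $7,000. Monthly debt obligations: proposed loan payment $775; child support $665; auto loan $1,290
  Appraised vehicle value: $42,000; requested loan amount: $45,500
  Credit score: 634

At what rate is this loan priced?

10.025%

Credit score 634 ≥ 593; Total monthly debts = (775 + 665 + 1,290) = 2,730. DTI: 2,730 ÷ 7,000 = 39%, within the 40% cap
Loan-to-value = 45,500/42,000 = 108.3% — pass (115% max)
Score 634 is in the 630–668 band; LTV 108.3% is in the 100.01–109% band → 10.025%.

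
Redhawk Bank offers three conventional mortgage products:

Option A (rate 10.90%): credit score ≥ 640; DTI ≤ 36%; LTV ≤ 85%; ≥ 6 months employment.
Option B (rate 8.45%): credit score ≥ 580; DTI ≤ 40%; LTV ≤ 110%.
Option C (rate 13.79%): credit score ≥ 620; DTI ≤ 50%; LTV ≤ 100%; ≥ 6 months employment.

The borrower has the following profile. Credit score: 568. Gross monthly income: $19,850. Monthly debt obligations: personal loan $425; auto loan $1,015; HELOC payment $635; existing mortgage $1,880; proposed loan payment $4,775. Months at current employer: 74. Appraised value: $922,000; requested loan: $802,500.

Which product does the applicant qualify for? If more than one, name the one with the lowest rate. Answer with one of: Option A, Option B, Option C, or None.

None

Total debts = (425 + 1,015 + 635 + 1,880 + 4,775) = 8,730; DTI = 8,730/19,850 = 44%.
LTV = 802,500/922,000 = 87%.
Option A: score 568 < 640; DTI 44% > 36%; LTV 87% > 85%; employment 74 ≥ 6 mo → does not qualify.
Option B: score 568 < 580; DTI 44% > 40%; LTV 87% ≤ 110% → does not qualify.
Option C: score 568 < 620; DTI 44% ≤ 50%; LTV 87% ≤ 100%; employment 74 ≥ 6 mo → does not qualify.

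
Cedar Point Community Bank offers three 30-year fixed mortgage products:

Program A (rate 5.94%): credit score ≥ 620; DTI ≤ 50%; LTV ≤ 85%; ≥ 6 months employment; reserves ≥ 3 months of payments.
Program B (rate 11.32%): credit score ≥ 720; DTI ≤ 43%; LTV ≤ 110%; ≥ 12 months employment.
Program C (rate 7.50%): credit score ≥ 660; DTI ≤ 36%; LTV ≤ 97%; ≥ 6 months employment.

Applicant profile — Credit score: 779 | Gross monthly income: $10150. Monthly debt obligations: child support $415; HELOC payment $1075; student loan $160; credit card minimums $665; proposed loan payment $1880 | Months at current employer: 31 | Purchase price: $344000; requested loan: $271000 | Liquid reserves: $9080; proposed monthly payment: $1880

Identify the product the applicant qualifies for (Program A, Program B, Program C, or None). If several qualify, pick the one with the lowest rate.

Total debts = (415 + 1,075 + 160 + 665 + 1,880) = 4,195; DTI = 4,195/10,150 = 41.3%.
LTV = 271,000/344,000 = 78.8%.
Reserves = 9,080/1,880 = 4.8 months.
Program A: score 779 ≥ 620; DTI 41.3% ≤ 50%; LTV 78.8% ≤ 85%; employment 31 ≥ 6 mo; reserves 4.8 ≥ 3 mo → qualifies.
Program B: score 779 ≥ 720; DTI 41.3% ≤ 43%; LTV 78.8% ≤ 110%; employment 31 ≥ 12 mo → qualifies.
Program C: score 779 ≥ 660; DTI 41.3% > 36%; LTV 78.8% ≤ 97%; employment 31 ≥ 6 mo → does not qualify.
Qualifying: Program A, Program B. Lowest rate is 5.94% → Program A.

Program A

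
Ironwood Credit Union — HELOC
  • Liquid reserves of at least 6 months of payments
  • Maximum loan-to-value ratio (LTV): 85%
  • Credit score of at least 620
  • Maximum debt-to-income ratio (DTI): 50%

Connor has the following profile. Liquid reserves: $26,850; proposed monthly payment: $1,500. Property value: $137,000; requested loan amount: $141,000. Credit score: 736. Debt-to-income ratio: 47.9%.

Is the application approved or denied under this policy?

Liquid reserves cover 26,850/1,500 = 17.9 months — ≥ 6 required
LTV: 141,000 ÷ 137,000 = 102.9%, exceeds 85% cap
Credit score 736 ≥ 620 (meets)
DTI 47.9% ≤ 50%
Fails on LTV.

Denied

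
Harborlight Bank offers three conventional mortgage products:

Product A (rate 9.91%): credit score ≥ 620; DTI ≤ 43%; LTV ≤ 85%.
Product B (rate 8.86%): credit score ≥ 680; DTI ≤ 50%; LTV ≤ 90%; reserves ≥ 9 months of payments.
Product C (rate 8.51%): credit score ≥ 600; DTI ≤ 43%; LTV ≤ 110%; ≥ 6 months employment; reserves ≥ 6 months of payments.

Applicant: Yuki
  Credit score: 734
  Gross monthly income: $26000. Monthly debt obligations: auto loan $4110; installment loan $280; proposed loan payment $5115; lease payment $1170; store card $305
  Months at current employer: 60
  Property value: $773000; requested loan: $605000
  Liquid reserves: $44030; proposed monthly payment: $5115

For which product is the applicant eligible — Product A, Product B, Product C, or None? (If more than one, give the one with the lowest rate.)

Total debts = (4,110 + 280 + 5,115 + 1,170 + 305) = 10,980; DTI = 10,980/26,000 = 42.2%.
LTV = 605,000/773,000 = 78.3%.
Reserves = 44,030/5,115 = 8.6 months.
Product A: score 734 ≥ 620; DTI 42.2% ≤ 43%; LTV 78.3% ≤ 85% → qualifies.
Product B: score 734 ≥ 680; DTI 42.2% ≤ 50%; LTV 78.3% ≤ 90%; reserves 8.6 < 9 mo → does not qualify.
Product C: score 734 ≥ 600; DTI 42.2% ≤ 43%; LTV 78.3% ≤ 110%; employment 60 ≥ 6 mo; reserves 8.6 ≥ 6 mo → qualifies.
Qualifying: Product A, Product C. Lowest rate is 8.51% → Product C.

Product C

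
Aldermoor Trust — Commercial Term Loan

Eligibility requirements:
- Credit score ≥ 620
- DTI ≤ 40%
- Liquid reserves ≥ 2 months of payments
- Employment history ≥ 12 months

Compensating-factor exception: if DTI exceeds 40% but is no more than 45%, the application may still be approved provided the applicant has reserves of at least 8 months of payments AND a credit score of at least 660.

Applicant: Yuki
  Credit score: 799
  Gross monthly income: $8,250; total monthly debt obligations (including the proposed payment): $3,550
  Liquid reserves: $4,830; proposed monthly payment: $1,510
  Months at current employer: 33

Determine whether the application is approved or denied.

Denied

Credit score 799 ≥ 620 (meets base)
DTI: 3,550 ÷ 8,250 = 43%, over the 40% base limit.
Liquid reserves cover 4,830/1,510 = 3.2 months — ≥ 2 required
Employment 33 ≥ 12 months
43% falls in the override range (40%–45%), so the compensating-factor test applies.
Reserves 3.2 < 8 months; credit score 799 ≥ 660.
Override conditions not both satisfied; exception does not apply.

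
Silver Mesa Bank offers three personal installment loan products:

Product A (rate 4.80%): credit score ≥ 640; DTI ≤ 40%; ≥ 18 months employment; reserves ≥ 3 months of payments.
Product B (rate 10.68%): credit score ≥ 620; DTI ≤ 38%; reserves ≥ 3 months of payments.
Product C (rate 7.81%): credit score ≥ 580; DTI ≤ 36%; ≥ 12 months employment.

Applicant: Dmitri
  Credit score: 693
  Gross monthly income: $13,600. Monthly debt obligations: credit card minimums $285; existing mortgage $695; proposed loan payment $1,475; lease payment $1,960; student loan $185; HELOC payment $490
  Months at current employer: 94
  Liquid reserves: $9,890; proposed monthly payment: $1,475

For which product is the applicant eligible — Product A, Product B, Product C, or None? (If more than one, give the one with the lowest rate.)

Product A

Total debts = (285 + 695 + 1,475 + 1,960 + 185 + 490) = 5,090; DTI = 5,090/13,600 = 37.4%.
Reserves = 9,890/1,475 = 6.7 months.
Product A: score 693 ≥ 640; DTI 37.4% ≤ 40%; employment 94 ≥ 18 mo; reserves 6.7 ≥ 3 mo → qualifies.
Product B: score 693 ≥ 620; DTI 37.4% ≤ 38%; reserves 6.7 ≥ 3 mo → qualifies.
Product C: score 693 ≥ 580; DTI 37.4% > 36%; employment 94 ≥ 12 mo → does not qualify.
Qualifying: Product A, Product B. Lowest rate is 4.80% → Product A.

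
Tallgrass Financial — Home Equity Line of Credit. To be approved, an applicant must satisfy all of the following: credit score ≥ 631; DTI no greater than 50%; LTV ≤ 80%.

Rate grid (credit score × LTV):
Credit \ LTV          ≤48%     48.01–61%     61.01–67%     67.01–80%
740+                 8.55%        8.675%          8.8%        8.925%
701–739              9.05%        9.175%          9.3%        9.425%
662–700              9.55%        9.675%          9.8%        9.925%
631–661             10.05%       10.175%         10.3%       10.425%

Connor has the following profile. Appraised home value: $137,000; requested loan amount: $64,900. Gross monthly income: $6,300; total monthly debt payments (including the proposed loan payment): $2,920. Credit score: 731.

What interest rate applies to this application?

Credit score 731 ≥ 631; Debt-to-income = 2,920/6,300 = 46.3% — meets 50% limit
Loan-to-value = 64,900/137,000 = 47.4% — pass (80% max)
Credit 731 → row 701–739; LTV 47.4% → column ≤48%. Grid cell → 9.05%.

9.05%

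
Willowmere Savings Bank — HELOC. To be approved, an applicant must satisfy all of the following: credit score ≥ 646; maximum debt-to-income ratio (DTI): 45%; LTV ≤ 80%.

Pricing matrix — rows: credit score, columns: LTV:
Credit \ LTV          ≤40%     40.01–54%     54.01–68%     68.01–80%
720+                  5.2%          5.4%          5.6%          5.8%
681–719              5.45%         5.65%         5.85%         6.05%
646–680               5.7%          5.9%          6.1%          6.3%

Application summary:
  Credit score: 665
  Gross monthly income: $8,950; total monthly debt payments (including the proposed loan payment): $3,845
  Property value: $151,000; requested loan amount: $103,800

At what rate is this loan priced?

Credit score 665 ≥ 646; DTI: 3,845 ÷ 8,950 = 43%, within the 45% cap
LTV = 103,800/151,000 = 68.7% ≤ 80%
Row: 665 falls in 646–680. Column: 68.7% falls in 68.01–80%. Rate = 6.3%.

6.3%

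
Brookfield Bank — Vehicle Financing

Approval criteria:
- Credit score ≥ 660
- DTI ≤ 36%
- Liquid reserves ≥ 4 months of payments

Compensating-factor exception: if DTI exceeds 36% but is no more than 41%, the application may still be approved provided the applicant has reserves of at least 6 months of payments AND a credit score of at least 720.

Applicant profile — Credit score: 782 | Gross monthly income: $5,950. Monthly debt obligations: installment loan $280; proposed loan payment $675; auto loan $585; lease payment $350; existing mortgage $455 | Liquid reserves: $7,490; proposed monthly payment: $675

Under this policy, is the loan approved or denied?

Credit score 782 ≥ 660 (meets base)
Total debts = (280 + 675 + 585 + 350 + 455) = 2,345. DTI: 2,345 ÷ 5,950 = 39.4%, over the 36% base limit.
Reserves: 7,490 ÷ 675 = 11.1 months (meets 4-month minimum)
DTI 39.4% is within the 36%–41% exception band; checking compensating factors.
Reserves 11.1 ≥ 6 months; credit score 782 ≥ 720.
Both override conditions satisfied; DTI exception granted.

Approved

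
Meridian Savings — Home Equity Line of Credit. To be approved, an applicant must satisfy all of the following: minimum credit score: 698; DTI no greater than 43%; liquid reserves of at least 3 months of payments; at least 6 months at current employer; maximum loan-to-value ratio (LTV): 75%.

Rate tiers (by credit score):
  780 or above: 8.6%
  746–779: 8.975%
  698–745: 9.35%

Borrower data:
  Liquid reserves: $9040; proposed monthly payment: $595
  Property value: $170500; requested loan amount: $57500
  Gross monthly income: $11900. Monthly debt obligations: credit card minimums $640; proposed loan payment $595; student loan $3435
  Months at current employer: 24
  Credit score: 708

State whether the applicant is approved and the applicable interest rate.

Credit score 708 ≥ 698 (meets minimum)
LTV = 57,500/170,500 = 33.7% ≤ 75%
Employment 24 ≥ 6 months
Total monthly debts = (640 + 595 + 3,435) = 4,670. DTI: 4,670 ÷ 11,900 = 39.2%, within the 43% cap
Liquid reserves cover 9,040/595 = 15.2 months — ≥ 3 required
All requirements met. Score 708 falls in the 698–745 tier → 9.35%.

Approved at 9.35%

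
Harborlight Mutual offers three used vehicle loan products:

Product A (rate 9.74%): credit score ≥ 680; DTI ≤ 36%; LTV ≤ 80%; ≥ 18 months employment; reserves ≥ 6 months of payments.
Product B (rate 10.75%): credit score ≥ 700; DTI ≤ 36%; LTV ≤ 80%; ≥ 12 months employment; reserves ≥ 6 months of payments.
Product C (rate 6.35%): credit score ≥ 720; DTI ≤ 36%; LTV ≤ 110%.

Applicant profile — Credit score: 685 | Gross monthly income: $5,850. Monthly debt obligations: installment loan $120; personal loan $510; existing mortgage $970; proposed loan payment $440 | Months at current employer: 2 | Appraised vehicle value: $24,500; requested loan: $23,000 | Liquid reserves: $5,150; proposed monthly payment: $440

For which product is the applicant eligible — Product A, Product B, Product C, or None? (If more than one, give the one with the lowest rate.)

Total debts = (120 + 510 + 970 + 440) = 2,040; DTI = 2,040/5,850 = 34.9%.
LTV = 23,000/24,500 = 93.9%.
Reserves = 5,150/440 = 11.7 months.
Product A: score 685 ≥ 680; DTI 34.9% ≤ 36%; LTV 93.9% > 80%; employment 2 < 18 mo; reserves 11.7 ≥ 6 mo → does not qualify.
Product B: score 685 < 700; DTI 34.9% ≤ 36%; LTV 93.9% > 80%; employment 2 < 12 mo; reserves 11.7 ≥ 6 mo → does not qualify.
Product C: score 685 < 720; DTI 34.9% ≤ 36%; LTV 93.9% ≤ 110% → does not qualify.

None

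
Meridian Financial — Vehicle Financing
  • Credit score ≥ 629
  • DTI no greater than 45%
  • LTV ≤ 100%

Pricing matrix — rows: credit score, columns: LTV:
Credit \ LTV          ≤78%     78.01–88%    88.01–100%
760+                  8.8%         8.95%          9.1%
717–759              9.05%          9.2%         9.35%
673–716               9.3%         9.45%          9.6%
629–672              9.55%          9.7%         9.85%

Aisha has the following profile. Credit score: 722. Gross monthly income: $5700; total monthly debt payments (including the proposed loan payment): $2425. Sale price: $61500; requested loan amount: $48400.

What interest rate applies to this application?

Credit score 722 ≥ 629; DTI = 2,425/5,700 = 42.5% ≤ 45%
Loan-to-value = 48,400/61,500 = 78.7% — pass (100% max)
Credit 722 → row 717–759; LTV 78.7% → column 78.01–88%. Grid cell → 9.2%.

9.2%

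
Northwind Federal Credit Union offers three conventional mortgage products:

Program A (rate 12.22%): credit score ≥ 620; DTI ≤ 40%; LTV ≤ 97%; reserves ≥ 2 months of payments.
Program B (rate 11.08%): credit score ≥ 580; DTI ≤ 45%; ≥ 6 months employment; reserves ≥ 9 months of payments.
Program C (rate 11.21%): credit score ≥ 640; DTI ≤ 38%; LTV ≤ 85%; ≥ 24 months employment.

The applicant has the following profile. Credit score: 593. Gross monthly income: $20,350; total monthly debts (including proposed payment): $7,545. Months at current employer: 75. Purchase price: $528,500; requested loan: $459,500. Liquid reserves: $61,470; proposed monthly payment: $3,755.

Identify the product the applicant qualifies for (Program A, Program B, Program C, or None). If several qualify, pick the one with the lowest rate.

DTI = 7,545/20,350 = 37.1%.
LTV = 459,500/528,500 = 86.9%.
Reserves = 61,470/3,755 = 16.4 months.
Program A: score 593 < 620; DTI 37.1% ≤ 40%; LTV 86.9% ≤ 97%; reserves 16.4 ≥ 2 mo → does not qualify.
Program B: score 593 ≥ 580; DTI 37.1% ≤ 45%; employment 75 ≥ 6 mo; reserves 16.4 ≥ 9 mo → qualifies.
Program C: score 593 < 640; DTI 37.1% ≤ 38%; LTV 86.9% > 85%; employment 75 ≥ 24 mo → does not qualify.

Program B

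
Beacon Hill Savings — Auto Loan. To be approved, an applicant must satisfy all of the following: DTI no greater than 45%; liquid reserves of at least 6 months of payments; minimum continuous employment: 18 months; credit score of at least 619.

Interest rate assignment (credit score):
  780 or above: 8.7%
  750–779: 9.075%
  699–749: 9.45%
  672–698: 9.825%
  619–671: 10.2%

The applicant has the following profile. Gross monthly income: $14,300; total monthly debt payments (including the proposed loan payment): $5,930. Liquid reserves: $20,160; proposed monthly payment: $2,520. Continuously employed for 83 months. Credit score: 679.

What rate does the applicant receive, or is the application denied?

Credit score 679 ≥ 619 (meets minimum)
DTI = 5,930/14,300 = 41.5% ≤ 45%
Employment 83 ≥ 18 months
Liquid reserves cover 20,160/2,520 = 8.0 months — ≥ 6 required
All requirements met. Score 679 falls in the 672–698 tier → 9.825%.

Approved at 9.825%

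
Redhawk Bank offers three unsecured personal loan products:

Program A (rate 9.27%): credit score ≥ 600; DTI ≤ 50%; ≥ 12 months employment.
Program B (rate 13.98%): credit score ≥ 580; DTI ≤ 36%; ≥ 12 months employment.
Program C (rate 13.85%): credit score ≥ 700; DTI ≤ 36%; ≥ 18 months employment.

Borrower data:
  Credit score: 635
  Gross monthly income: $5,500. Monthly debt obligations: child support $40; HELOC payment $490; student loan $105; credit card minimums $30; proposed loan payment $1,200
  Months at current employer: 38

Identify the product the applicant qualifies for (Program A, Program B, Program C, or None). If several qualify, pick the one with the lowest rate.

Program A

Total debts = (40 + 490 + 105 + 30 + 1,200) = 1,865; DTI = 1,865/5,500 = 33.9%.
Program A: score 635 ≥ 600; DTI 33.9% ≤ 50%; employment 38 ≥ 12 mo → qualifies.
Program B: score 635 ≥ 580; DTI 33.9% ≤ 36%; employment 38 ≥ 12 mo → qualifies.
Program C: score 635 < 700; DTI 33.9% ≤ 36%; employment 38 ≥ 18 mo → does not qualify.
Qualifying: Program A, Program B. Lowest rate is 9.27% → Program A.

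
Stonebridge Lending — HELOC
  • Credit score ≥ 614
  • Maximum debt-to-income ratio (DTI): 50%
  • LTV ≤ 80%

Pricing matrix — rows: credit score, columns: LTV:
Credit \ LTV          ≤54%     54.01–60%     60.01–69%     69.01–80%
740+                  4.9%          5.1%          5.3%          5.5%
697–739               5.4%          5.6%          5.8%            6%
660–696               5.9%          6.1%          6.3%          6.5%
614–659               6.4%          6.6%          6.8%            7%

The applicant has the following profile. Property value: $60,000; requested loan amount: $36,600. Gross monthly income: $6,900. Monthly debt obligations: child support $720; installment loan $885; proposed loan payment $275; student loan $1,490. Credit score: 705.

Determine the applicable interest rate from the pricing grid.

5.8%

Credit score 705 ≥ 614; Total monthly debts = (720 + 885 + 275 + 1,490) = 3,370. DTI = 3,370/6,900 = 48.8% ≤ 50%
LTV = 36,600/60,000 = 61% ≤ 80%
Score 705 is in the 697–739 band; LTV 61% is in the 60.01–69% band → 5.8%.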